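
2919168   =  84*34752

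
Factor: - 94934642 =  - 2^1*11^1*47^1*91813^1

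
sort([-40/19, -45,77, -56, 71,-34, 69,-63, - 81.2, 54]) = [-81.2,  -  63, - 56 ,-45, - 34,  -  40/19,54,69, 71, 77]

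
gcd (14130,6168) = 6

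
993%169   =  148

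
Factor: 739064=2^3 * 92383^1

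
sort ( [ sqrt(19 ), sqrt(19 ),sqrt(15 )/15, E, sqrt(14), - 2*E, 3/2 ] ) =[ -2 * E, sqrt(15 ) /15 , 3/2,  E, sqrt( 14 ), sqrt(19), sqrt( 19)]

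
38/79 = 38/79 = 0.48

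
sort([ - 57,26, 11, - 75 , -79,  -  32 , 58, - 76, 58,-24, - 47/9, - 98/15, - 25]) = [ - 79, - 76,-75, - 57, - 32,- 25,-24,  -  98/15, - 47/9 , 11,  26, 58,58] 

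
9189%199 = 35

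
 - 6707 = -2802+-3905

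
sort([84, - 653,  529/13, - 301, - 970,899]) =[ - 970,-653, - 301,529/13,84, 899 ]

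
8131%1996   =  147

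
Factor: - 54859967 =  - 29^1*571^1* 3313^1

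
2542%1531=1011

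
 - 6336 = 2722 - 9058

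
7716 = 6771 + 945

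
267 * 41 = 10947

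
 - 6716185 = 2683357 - 9399542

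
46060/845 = 54 + 86/169 = 54.51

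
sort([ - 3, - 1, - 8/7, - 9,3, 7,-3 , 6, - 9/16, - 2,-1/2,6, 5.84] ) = [- 9, - 3, - 3, - 2, - 8/7 ,  -  1,-9/16, - 1/2,  3, 5.84,6, 6, 7]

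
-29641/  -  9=3293+4/9 = 3293.44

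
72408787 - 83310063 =  -  10901276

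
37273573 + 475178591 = 512452164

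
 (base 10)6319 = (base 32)65F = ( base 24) AN7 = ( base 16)18af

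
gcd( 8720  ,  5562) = 2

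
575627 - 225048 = 350579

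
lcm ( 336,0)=0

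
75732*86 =6512952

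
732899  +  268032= 1000931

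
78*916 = 71448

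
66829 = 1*66829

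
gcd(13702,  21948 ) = 62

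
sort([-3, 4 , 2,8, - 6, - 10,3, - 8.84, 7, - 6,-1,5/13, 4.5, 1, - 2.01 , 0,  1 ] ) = [ - 10, - 8.84, - 6, - 6, - 3, - 2.01,-1, 0,5/13, 1 , 1, 2, 3, 4,  4.5,7,8] 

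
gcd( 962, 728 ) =26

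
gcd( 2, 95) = 1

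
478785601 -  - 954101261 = 1432886862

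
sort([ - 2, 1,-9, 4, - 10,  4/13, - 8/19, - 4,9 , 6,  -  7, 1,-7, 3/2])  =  [ - 10, - 9, - 7, - 7,- 4, - 2, - 8/19, 4/13, 1,1, 3/2, 4, 6, 9] 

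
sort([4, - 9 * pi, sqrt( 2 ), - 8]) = [ - 9*pi,-8,sqrt(2), 4]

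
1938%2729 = 1938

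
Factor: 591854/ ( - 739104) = -295927/369552 = -2^ ( - 4)*3^(  -  1 ) *541^1*547^1*7699^( - 1)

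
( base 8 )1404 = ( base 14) 3d2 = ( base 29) qi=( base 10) 772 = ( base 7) 2152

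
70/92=35/46 =0.76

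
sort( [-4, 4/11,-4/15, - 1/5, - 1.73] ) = [ - 4,  -  1.73, - 4/15 ,  -  1/5,4/11] 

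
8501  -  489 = 8012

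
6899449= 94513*73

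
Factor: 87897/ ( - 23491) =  -3^1*13^( - 2) * 83^1*139^( - 1 ) * 353^1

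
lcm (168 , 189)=1512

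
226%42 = 16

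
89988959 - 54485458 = 35503501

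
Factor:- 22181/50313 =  - 41/93 = - 3^ (-1)*31^(-1 )*41^1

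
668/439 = 1 + 229/439 = 1.52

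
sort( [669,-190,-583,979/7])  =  [ - 583, - 190,979/7,669 ]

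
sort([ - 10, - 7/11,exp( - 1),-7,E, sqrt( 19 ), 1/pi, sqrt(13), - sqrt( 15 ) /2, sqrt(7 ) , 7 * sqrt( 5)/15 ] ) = [ - 10, - 7, - sqrt( 15)/2, - 7/11 , 1/pi,exp( - 1), 7*sqrt( 5 ) /15, sqrt( 7),  E, sqrt(13), sqrt ( 19 )]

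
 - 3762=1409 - 5171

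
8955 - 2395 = 6560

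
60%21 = 18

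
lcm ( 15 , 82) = 1230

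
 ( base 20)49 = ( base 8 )131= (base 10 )89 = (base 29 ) 32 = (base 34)2l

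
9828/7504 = 351/268  =  1.31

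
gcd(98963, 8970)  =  1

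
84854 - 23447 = 61407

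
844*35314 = 29805016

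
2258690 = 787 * 2870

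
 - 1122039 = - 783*1433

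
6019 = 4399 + 1620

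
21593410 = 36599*590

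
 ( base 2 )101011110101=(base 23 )56m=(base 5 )42210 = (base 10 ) 2805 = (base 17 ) 9C0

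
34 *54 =1836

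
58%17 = 7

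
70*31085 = 2175950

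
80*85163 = 6813040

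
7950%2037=1839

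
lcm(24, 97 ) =2328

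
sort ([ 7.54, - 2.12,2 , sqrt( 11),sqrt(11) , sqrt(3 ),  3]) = [ - 2.12 , sqrt(3 ),2, 3, sqrt(  11), sqrt(11),  7.54 ] 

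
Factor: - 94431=  -  3^1 * 31477^1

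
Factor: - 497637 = - 3^3*7^1*2633^1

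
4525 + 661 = 5186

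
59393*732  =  43475676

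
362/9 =40 + 2/9= 40.22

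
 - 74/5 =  - 74/5 = - 14.80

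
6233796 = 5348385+885411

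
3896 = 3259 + 637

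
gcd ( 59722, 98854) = 2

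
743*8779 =6522797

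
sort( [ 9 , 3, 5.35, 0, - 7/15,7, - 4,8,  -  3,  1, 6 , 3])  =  [-4,-3,- 7/15 , 0 , 1,3,3, 5.35, 6,7,8  ,  9]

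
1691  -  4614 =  - 2923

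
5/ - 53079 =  - 5/53079= - 0.00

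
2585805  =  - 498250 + 3084055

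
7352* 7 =51464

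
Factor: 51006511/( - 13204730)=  - 2^(-1 )*5^(  -  1)*7^( - 1)*11^( - 2 )*17^1*53^1*1559^( - 1)*56611^1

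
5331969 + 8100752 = 13432721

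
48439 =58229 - 9790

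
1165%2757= 1165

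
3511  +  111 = 3622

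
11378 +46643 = 58021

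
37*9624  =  356088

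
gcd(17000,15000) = 1000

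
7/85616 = 7/85616 = 0.00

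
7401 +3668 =11069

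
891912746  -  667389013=224523733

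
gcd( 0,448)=448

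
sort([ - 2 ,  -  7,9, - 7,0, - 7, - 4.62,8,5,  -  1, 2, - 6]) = [ - 7, -7, - 7, - 6, - 4.62, - 2, - 1,0,2 , 5, 8,9 ] 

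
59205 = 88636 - 29431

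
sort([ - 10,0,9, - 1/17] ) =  [ -10,-1/17,  0,9]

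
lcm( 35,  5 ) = 35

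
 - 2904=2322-5226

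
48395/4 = 12098 + 3/4 = 12098.75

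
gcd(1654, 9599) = 1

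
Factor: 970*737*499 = 2^1*5^1*11^1*67^1*97^1*499^1 =356730110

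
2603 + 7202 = 9805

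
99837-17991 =81846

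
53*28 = 1484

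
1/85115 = 1/85115 = 0.00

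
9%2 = 1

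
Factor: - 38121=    - 3^1*97^1* 131^1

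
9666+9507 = 19173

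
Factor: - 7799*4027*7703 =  - 241924831819 = - 11^1 * 709^1* 4027^1*7703^1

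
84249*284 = 23926716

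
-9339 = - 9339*1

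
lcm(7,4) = 28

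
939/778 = 939/778 = 1.21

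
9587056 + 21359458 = 30946514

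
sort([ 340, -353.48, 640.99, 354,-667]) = [ - 667, - 353.48,340, 354 , 640.99 ] 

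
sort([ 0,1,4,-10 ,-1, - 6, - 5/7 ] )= [ - 10, - 6,-1,-5/7 , 0,1,  4]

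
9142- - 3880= 13022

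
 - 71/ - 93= 71/93 = 0.76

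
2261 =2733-472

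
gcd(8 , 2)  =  2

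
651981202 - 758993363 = -107012161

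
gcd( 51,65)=1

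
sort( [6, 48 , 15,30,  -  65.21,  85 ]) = [ - 65.21, 6,15, 30 , 48, 85]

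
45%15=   0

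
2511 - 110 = 2401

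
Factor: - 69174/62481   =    -  2^1*3^3*7^1*59^( - 1)*61^1*353^ ( - 1 ) = - 23058/20827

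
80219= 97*827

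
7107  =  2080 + 5027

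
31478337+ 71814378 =103292715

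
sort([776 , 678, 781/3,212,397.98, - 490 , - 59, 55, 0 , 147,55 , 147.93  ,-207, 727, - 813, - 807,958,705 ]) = [  -  813, - 807,-490, - 207, - 59,0, 55,55, 147, 147.93, 212,781/3 , 397.98,678,705, 727,776, 958 ] 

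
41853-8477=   33376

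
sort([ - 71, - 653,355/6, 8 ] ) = [ - 653, - 71,  8, 355/6] 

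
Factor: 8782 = 2^1*4391^1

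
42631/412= 42631/412 = 103.47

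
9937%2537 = 2326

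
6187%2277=1633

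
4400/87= 4400/87 = 50.57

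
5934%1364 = 478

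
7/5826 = 7/5826 = 0.00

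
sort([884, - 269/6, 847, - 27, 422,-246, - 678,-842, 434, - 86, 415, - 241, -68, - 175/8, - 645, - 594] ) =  [ - 842, - 678,  -  645, - 594,-246, - 241, - 86,-68,-269/6, - 27, - 175/8 , 415, 422,  434,847, 884]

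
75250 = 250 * 301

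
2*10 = 20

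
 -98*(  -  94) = 9212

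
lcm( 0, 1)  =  0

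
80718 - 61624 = 19094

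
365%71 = 10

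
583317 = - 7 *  ( - 83331)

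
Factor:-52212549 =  - 3^1 * 17404183^1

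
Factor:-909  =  -3^2*101^1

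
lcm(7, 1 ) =7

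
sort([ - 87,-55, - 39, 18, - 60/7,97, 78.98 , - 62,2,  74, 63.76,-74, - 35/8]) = [-87, - 74, -62, - 55, - 39, - 60/7, - 35/8,2 , 18, 63.76, 74 , 78.98, 97] 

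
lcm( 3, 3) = 3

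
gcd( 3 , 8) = 1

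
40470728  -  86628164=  - 46157436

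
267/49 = 5 + 22/49 =5.45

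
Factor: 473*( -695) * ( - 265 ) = 87114775 = 5^2*11^1*43^1* 53^1*139^1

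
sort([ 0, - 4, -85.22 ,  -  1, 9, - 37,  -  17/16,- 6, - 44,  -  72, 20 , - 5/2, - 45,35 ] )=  [ - 85.22, - 72, - 45,-44,-37,  -  6, -4 , - 5/2 , - 17/16, -1, 0,9,20,35] 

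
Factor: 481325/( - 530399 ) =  - 5^2*13^1 * 107^(  -  1)*1481^1*4957^( - 1 )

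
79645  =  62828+16817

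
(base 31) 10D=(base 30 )12e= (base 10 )974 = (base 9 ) 1302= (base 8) 1716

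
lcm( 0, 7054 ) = 0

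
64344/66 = 974+10/11 = 974.91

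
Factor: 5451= 3^1*23^1*79^1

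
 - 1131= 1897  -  3028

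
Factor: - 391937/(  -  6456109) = 7^1*11^( - 1 )*13^1 * 59^1*73^1*586919^( - 1)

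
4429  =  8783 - 4354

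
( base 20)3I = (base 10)78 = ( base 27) 2o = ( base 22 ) 3c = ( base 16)4E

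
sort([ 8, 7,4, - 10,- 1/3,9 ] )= [ - 10,-1/3,4,7,8,  9]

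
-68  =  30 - 98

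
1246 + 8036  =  9282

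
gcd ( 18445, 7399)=7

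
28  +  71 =99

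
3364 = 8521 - 5157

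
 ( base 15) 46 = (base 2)1000010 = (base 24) 2i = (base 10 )66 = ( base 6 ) 150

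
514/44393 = 514/44393 = 0.01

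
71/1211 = 71/1211  =  0.06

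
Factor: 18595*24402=453755190 = 2^1 * 3^1*5^1*7^2*83^1 * 3719^1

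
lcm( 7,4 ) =28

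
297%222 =75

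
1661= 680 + 981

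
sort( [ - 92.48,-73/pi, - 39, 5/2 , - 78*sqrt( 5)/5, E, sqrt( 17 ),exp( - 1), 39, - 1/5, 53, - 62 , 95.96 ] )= [-92.48, - 62,- 39, - 78*sqrt( 5 )/5, - 73/pi ,- 1/5,exp( - 1 ), 5/2,E,sqrt( 17),39, 53,95.96] 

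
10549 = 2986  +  7563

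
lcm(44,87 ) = 3828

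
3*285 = 855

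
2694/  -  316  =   - 9 + 75/158 = - 8.53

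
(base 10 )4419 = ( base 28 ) 5hn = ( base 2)1000101000011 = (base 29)57b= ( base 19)C4B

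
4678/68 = 68 + 27/34 =68.79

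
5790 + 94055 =99845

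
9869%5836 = 4033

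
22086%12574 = 9512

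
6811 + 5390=12201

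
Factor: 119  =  7^1*17^1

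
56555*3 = 169665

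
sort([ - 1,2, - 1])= [ - 1,-1, 2]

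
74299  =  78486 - 4187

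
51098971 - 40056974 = 11041997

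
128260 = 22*5830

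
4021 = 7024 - 3003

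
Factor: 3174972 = 2^2*3^1*264581^1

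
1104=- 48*( - 23 )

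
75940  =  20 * 3797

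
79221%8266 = 4827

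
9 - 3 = 6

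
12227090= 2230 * 5483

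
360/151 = 360/151 = 2.38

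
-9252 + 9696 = 444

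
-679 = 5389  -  6068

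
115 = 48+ 67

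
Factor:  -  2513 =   -  7^1*359^1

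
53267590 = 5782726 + 47484864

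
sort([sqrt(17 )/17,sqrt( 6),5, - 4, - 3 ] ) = [ - 4, - 3 , sqrt( 17)/17,sqrt(6),5]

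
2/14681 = 2/14681 = 0.00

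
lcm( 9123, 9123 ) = 9123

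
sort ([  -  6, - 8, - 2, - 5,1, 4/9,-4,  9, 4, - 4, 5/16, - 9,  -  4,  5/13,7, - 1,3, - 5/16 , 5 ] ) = [ - 9, - 8, - 6, - 5, - 4, - 4, -4,-2, - 1, - 5/16, 5/16, 5/13, 4/9, 1,3,4 , 5, 7,  9 ]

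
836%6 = 2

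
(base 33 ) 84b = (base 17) 1DAF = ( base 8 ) 21227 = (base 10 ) 8855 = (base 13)4052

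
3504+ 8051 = 11555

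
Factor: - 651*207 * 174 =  - 2^1*3^4*7^1*23^1*29^1*31^1  =  - 23447718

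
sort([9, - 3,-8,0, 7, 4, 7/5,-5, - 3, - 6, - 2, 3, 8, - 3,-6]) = [  -  8,-6, - 6,-5,-3,  -  3, - 3,  -  2, 0, 7/5, 3, 4,7, 8, 9]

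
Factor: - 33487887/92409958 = - 2^( -1 )*3^1*19^ (-1)*547^1*20407^1 * 2431841^( - 1 )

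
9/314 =9/314 = 0.03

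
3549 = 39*91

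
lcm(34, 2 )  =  34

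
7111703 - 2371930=4739773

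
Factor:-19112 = -2^3*2389^1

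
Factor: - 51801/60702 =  - 17267/20234 = - 2^(  -  1)*31^1* 67^ ( -1)*151^( - 1)*557^1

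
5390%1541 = 767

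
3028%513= 463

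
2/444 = 1/222 = 0.00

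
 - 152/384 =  - 1 + 29/48 = - 0.40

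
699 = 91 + 608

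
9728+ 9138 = 18866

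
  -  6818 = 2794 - 9612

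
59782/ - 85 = - 704+58/85 = -703.32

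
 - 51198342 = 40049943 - 91248285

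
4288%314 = 206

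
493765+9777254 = 10271019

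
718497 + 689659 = 1408156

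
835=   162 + 673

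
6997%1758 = 1723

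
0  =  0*83029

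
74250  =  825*90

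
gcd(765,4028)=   1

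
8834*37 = 326858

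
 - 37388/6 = -6232+2/3 =-6231.33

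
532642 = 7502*71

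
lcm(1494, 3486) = 10458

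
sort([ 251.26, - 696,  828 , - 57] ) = [ - 696, - 57, 251.26, 828]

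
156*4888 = 762528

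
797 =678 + 119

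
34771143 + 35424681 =70195824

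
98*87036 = 8529528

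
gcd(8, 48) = 8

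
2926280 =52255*56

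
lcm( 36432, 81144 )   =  1785168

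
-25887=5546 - 31433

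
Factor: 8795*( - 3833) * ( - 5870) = 2^1*5^2*587^1 * 1759^1*3833^1 = 197884949450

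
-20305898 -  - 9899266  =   - 10406632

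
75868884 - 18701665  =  57167219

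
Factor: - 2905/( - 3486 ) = 5/6 = 2^( - 1 )*3^( - 1 ) * 5^1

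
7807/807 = 7807/807 = 9.67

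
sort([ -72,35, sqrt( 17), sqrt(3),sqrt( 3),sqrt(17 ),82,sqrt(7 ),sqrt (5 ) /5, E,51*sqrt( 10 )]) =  [-72,sqrt( 5 ) /5,sqrt(3), sqrt( 3), sqrt( 7 ), E, sqrt( 17 ),sqrt( 17),  35, 82, 51*sqrt( 10) ] 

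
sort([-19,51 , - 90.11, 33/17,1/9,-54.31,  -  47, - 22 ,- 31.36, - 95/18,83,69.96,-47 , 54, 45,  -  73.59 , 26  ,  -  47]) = [ - 90.11, - 73.59,-54.31,- 47, - 47, - 47,  -  31.36, - 22 , - 19, - 95/18, 1/9, 33/17,  26 , 45,51,  54, 69.96, 83]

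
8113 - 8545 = -432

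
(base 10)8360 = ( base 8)20250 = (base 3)102110122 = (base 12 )4A08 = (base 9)12418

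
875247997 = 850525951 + 24722046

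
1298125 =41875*31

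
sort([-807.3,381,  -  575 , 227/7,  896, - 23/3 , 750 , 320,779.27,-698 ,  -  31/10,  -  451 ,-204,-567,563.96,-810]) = [ - 810,-807.3 ,-698,-575 ,-567, - 451 ,-204, - 23/3, - 31/10,  227/7,320 , 381, 563.96 , 750, 779.27 , 896]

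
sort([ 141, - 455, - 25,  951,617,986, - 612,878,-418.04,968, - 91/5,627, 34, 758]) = [ - 612, - 455, - 418.04,  -  25, - 91/5,34,141 , 617,627,758,878, 951,968 , 986]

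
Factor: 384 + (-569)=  - 185 = -5^1*37^1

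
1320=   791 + 529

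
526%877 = 526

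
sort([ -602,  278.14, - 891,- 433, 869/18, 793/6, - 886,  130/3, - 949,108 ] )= [ - 949 , - 891 , - 886, - 602, - 433,130/3,869/18, 108, 793/6, 278.14 ] 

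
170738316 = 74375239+96363077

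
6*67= 402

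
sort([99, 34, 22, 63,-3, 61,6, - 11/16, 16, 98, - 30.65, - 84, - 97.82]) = [ - 97.82,-84, - 30.65,  -  3, - 11/16,6,  16,22, 34, 61, 63, 98, 99]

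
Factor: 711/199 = 3^2*79^1*199^ ( - 1)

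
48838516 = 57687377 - 8848861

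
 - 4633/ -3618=4633/3618 =1.28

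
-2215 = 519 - 2734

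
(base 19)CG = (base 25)9J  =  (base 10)244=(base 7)466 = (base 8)364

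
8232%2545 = 597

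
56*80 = 4480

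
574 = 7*82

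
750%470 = 280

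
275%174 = 101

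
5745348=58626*98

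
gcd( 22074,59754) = 6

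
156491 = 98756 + 57735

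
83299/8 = 83299/8= 10412.38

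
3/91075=3/91075 =0.00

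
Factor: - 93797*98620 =-2^2*5^1 * 11^1*4931^1*8527^1 = -9250260140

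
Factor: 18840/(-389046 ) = - 2^2*5^1*7^( - 1) *59^( - 1)  =  -  20/413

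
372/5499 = 124/1833 = 0.07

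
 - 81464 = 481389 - 562853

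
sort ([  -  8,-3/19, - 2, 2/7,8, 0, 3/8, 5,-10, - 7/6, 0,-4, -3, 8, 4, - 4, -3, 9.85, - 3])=[ - 10, - 8,  -  4, - 4, - 3,-3,  -  3,-2, - 7/6, - 3/19, 0, 0,2/7,3/8 , 4 , 5,8, 8,9.85]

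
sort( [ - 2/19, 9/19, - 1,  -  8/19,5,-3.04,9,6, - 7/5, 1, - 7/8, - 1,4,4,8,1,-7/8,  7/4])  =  [-3.04,- 7/5,-1, - 1, - 7/8, - 7/8, - 8/19, - 2/19,9/19,  1,1, 7/4,4,4,5,  6,8,9 ] 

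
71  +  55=126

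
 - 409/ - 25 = 409/25 = 16.36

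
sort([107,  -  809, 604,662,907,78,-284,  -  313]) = [ - 809,-313, - 284, 78, 107, 604, 662,907 ] 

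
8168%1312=296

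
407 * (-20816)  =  -8472112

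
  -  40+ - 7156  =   - 7196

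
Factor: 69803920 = 2^4 *5^1 * 872549^1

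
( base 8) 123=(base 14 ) 5D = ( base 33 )2H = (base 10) 83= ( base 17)4f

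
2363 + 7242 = 9605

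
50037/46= 1087 + 35/46= 1087.76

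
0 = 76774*0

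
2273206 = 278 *8177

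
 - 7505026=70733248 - 78238274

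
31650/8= 15825/4 = 3956.25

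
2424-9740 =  - 7316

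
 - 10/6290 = -1 + 628/629 = -0.00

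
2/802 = 1/401 = 0.00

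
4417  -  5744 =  - 1327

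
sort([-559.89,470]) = [ - 559.89 , 470]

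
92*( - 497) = -45724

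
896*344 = 308224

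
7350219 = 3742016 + 3608203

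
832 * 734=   610688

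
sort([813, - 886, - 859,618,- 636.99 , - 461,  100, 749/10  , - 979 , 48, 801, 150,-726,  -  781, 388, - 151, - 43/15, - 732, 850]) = [ - 979, - 886, -859 , - 781, - 732, - 726, - 636.99, - 461, - 151, - 43/15, 48, 749/10,  100, 150, 388, 618, 801,813, 850]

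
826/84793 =826/84793 =0.01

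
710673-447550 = 263123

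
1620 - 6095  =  - 4475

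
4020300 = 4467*900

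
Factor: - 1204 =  - 2^2*7^1*43^1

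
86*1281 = 110166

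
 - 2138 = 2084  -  4222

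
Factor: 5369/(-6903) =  - 7/9 = - 3^( - 2 )* 7^1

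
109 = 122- 13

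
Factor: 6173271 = 3^2 * 13^1 * 19^1*2777^1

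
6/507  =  2/169 = 0.01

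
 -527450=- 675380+147930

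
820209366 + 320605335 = 1140814701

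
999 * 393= 392607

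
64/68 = 16/17 = 0.94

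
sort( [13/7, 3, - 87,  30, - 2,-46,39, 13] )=[ - 87 , - 46, - 2, 13/7, 3, 13, 30 , 39] 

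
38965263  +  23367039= 62332302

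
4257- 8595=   -  4338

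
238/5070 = 119/2535 = 0.05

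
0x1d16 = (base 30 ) 886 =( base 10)7446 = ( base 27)A5L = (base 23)e1h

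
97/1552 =1/16 =0.06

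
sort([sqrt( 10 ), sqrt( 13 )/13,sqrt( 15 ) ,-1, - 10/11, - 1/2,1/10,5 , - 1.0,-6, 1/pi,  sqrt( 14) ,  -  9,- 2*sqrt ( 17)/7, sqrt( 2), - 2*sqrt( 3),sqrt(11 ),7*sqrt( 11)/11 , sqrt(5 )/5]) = [  -  9,- 6 , - 2*sqrt (3), - 2*sqrt( 17)/7,  -  1, - 1.0, - 10/11, - 1/2,1/10,sqrt( 13 )/13, 1/pi,sqrt(5)/5,  sqrt( 2 ),7*sqrt(11 ) /11,sqrt( 10),  sqrt( 11),sqrt( 14 ),sqrt( 15 ),5]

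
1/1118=1/1118 = 0.00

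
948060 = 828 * 1145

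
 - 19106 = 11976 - 31082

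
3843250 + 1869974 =5713224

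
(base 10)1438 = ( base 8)2636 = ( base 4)112132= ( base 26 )238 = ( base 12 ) 9BA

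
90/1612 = 45/806 = 0.06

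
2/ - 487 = -2/487 = - 0.00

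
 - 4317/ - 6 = 719+1/2  =  719.50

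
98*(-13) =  - 1274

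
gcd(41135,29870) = 5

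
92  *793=72956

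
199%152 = 47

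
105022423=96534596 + 8487827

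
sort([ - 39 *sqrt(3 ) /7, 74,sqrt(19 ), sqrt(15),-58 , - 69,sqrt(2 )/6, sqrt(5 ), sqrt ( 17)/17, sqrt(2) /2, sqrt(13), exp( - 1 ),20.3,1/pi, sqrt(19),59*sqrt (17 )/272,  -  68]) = [ - 69, - 68,-58, - 39*sqrt(3 )/7,sqrt(2)/6, sqrt(17)/17, 1/pi, exp(-1 ) , sqrt(2 )/2,59*sqrt (17)/272, sqrt(5 ), sqrt (13), sqrt(15), sqrt( 19 ), sqrt(19),20.3, 74]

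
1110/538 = 555/269 = 2.06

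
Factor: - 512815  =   - 5^1*102563^1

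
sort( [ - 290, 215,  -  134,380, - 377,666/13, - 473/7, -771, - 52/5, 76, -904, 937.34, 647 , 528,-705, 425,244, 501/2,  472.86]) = [- 904,- 771, - 705, - 377 , -290, - 134, -473/7, - 52/5, 666/13, 76,215,244,501/2, 380,  425, 472.86,528,647,937.34] 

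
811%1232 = 811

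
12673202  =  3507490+9165712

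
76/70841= 76/70841 = 0.00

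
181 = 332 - 151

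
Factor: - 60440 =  - 2^3*5^1*1511^1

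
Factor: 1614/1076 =3/2 = 2^ ( - 1 )*3^1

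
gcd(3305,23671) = 1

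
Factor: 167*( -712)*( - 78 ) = 9274512 = 2^4*3^1 * 13^1*89^1*167^1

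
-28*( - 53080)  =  1486240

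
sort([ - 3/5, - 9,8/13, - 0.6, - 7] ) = [-9 , - 7,-3/5,- 0.6, 8/13 ] 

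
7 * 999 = 6993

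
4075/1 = 4075   =  4075.00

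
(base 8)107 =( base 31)29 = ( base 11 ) 65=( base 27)2h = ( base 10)71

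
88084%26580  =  8344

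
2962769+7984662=10947431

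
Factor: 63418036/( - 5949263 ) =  - 2^2*11^2* 29^( - 1)*271^( - 1) * 283^1*463^1*757^( - 1 )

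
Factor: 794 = 2^1*397^1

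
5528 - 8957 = -3429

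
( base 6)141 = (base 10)61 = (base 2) 111101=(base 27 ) 27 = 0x3D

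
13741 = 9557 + 4184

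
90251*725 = 65431975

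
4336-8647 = - 4311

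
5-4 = 1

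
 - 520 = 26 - 546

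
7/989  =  7/989 = 0.01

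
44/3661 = 44/3661 = 0.01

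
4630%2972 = 1658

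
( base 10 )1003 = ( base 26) 1cf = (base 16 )3eb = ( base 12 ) 6B7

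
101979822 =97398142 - - 4581680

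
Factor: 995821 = 67^1 * 89^1*167^1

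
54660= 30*1822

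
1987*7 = 13909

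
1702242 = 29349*58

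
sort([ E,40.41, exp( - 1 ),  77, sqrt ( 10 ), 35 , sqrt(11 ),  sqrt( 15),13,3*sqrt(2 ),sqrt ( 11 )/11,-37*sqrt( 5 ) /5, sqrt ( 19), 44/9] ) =[ - 37*sqrt(5)/5  ,  sqrt( 11 ) /11,exp( - 1 ),E,sqrt( 10),sqrt( 11), sqrt(15 ),  3*sqrt( 2) , sqrt(19), 44/9,13,35,40.41,77]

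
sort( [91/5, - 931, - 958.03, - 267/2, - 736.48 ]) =[ - 958.03, - 931,-736.48, - 267/2, 91/5 ]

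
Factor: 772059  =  3^1*257353^1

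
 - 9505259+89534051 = 80028792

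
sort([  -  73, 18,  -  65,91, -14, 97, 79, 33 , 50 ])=[ - 73, - 65, - 14, 18, 33,  50,  79 , 91, 97] 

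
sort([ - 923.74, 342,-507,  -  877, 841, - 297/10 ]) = [ - 923.74, - 877, - 507,  -  297/10, 342,841 ]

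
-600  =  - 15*40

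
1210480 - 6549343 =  - 5338863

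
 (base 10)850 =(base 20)22a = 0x352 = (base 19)26E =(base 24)1BA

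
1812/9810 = 302/1635=0.18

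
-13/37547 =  - 13/37547 = -0.00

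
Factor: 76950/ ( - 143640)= - 2^(-2) * 3^1*5^1  *  7^ ( - 1) = -15/28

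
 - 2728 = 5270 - 7998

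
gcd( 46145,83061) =9229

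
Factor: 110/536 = 55/268= 2^ (  -  2 ) * 5^1 * 11^1*67^( - 1 ) 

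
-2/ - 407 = 2/407 = 0.00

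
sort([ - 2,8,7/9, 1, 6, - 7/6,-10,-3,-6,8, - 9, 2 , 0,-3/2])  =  [ - 10,-9  , - 6, -3, - 2,  -  3/2,-7/6,0, 7/9 , 1,  2, 6,8, 8 ]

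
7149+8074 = 15223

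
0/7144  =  0 = 0.00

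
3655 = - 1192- - 4847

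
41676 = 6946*6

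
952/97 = 952/97=9.81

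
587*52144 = 30608528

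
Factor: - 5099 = - 5099^1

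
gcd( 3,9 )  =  3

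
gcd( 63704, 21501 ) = 1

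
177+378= 555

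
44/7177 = 44/7177 = 0.01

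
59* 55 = 3245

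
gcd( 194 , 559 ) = 1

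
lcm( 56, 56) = 56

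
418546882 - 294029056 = 124517826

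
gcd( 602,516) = 86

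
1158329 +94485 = 1252814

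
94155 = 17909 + 76246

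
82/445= 82/445 = 0.18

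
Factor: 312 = 2^3* 3^1 *13^1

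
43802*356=15593512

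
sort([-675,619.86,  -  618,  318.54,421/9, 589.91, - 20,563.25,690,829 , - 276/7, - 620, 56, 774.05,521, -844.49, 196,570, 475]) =[-844.49, - 675, - 620, - 618, - 276/7 , - 20, 421/9, 56,  196,318.54, 475 , 521, 563.25, 570, 589.91, 619.86, 690, 774.05, 829]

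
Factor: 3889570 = 2^1*5^1* 31^1 * 12547^1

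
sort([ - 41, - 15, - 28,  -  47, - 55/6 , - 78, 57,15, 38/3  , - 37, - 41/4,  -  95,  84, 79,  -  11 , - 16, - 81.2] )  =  [ - 95, - 81.2, - 78 , -47, - 41, - 37, - 28, - 16, - 15, - 11 , - 41/4 , - 55/6 , 38/3 , 15,  57,79,84] 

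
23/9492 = 23/9492=0.00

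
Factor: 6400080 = 2^4*3^3*5^1*2963^1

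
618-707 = - 89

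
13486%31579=13486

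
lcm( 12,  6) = 12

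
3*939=2817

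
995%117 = 59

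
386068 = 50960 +335108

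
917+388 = 1305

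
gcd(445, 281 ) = 1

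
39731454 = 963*41258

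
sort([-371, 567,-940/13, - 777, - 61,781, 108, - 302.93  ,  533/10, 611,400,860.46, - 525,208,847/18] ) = [- 777,-525, - 371, - 302.93, - 940/13,-61,  847/18, 533/10,108 , 208,400,567,611, 781, 860.46 ] 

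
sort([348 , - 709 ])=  [ - 709, 348]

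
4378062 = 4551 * 962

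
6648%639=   258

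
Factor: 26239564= 2^2*13^1*504607^1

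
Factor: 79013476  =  2^2*  19^1*1039651^1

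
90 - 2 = 88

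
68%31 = 6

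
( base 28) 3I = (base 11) 93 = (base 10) 102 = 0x66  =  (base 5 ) 402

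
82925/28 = 82925/28=2961.61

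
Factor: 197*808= 2^3*101^1 * 197^1  =  159176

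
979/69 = 979/69 = 14.19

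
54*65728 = 3549312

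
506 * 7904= 3999424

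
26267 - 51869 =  - 25602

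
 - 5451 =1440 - 6891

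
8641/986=8 + 753/986 = 8.76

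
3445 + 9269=12714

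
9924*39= 387036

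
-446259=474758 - 921017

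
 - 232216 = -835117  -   - 602901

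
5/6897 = 5/6897 = 0.00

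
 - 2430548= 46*( - 52838)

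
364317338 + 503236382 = 867553720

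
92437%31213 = 30011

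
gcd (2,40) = 2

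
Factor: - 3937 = -31^1*127^1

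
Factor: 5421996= 2^2*3^2 * 150611^1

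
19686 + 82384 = 102070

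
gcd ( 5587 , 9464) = 1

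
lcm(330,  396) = 1980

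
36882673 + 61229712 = 98112385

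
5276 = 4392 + 884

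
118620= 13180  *9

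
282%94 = 0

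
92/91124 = 23/22781 = 0.00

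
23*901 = 20723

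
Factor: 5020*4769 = 23940380  =  2^2 * 5^1*19^1*251^2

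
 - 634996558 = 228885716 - 863882274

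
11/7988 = 11/7988 = 0.00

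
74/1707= 74/1707= 0.04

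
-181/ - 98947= 181/98947 = 0.00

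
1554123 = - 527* ( - 2949)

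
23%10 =3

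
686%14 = 0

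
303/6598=303/6598  =  0.05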